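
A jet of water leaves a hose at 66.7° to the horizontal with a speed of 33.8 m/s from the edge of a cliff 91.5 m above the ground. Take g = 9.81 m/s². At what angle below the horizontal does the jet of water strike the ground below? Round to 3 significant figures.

75.7°

v_x = 33.8 cos 66.7° = 13.37 m/s.
At impact |v_y| = √(v_y0² + 2 g h) = √(31.04² + 2×9.81×91.5) = 52.52 m/s.
Angle below horizontal = arctan(|v_y| / v_x) = arctan(52.52 / 13.37) = 75.7°.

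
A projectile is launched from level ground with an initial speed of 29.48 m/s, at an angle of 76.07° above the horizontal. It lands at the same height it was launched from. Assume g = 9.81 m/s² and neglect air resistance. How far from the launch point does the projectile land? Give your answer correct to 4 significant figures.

41.40 m

For level ground, R = v₀² sin(2θ) / g.
sin(2 × 76.07°) = sin 152.14° = 0.4673.
R = (29.48)² × 0.4673 / 9.81 = 41.40 m.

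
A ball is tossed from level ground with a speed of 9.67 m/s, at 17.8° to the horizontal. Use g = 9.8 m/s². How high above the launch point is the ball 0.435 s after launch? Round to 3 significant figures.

0.359 m

v_y0 = 9.67 sin 17.8° = 2.956 m/s.
y(t) = v_y0 t − ½ g t² = 2.956×0.435 − 4.900×0.435² = 0.359 m.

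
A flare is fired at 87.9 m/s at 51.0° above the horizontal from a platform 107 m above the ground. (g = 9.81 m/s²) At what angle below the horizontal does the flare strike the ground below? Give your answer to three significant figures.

v_x = 87.9 cos 51.0° = 55.32 m/s.
At impact |v_y| = √(v_y0² + 2 g h) = √(68.31² + 2×9.81×107) = 82.25 m/s.
Angle below horizontal = arctan(|v_y| / v_x) = arctan(82.25 / 55.32) = 56.1°.

56.1°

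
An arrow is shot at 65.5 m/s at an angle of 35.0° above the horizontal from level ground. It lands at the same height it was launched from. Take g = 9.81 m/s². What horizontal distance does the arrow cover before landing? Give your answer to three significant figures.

For level ground, R = v₀² sin(2θ) / g.
sin(2 × 35.0°) = sin 70.00° = 0.9397.
R = (65.5)² × 0.9397 / 9.81 = 411 m.

411 m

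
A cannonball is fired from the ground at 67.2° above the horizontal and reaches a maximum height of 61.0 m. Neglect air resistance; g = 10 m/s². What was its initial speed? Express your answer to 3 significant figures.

37.9 m/s

At maximum height v_y = 0, so (v₀ sin θ)² = 2 g H.
v₀ sin 67.2° = √(2 × 10 × 61.0) = 34.93 m/s.
v₀ = 34.93 / sin 67.2° = 34.93 / 0.9219 = 37.9 m/s.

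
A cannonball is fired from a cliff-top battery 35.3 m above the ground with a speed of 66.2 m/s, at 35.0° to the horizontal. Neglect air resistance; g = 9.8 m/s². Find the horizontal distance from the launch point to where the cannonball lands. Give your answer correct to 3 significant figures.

466 m

Components: v_x = 66.2 cos 35.0° = 54.23 m/s, v_y = 66.2 sin 35.0° = 37.97 m/s.
Vertical: 0 = 35.3 + 37.97 t − ½(9.8) t² ⇒ 4.900 t² − 37.97 t − 35.3 = 0.
t = [37.97 + √(1442 + 691.9)] / 9.800 = 8.588 s.
Horizontal: R = v_x · t = 54.23 × 8.588 = 466 m.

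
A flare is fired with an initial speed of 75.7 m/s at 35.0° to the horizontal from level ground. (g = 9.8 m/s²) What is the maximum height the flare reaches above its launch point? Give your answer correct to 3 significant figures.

96.2 m

Vertical component of launch velocity: v_y = 75.7 sin 35.0° = 43.42 m/s.
At the highest point the vertical velocity is zero, so v_y² = 2 g h_max.
h_max = (43.42)² / (2 × 9.8) = 1885 / 19.60 = 96.2 m.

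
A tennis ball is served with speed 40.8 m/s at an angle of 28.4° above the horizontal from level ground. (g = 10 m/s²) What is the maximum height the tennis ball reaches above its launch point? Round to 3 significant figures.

18.8 m

Vertical component of launch velocity: v_y = 40.8 sin 28.4° = 19.41 m/s.
At the highest point the vertical velocity is zero, so v_y² = 2 g h_max.
h_max = (19.41)² / (2 × 10) = 376.7 / 20.00 = 18.8 m.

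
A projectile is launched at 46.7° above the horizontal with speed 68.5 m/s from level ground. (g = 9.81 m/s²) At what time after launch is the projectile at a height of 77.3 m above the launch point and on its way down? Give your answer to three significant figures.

8.25 s

v_y0 = 68.5 sin 46.7° = 49.85 m/s.
Set y = v_y0 t − ½ g t² = 77.3: 4.905 t² − 49.85 t + 77.3 = 0.
t = [49.85 ± √(2485 − 1517)] / 9.81 = (49.85 ± 31.11) / 9.81, giving t = 1.91 s or t = 8.25 s.
On the way down corresponds to the larger root: t = 8.25 s.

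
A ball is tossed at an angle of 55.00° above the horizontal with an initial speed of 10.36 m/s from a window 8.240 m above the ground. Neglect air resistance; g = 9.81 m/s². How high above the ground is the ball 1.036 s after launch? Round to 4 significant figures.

11.77 m

v_y0 = 10.36 sin 55.00° = 8.4864 m/s.
y(t) = 8.240 + v_y0 t − ½ g t² = 8.240 + 8.4864×1.036 − ½×9.81×1.036² = 11.77 m.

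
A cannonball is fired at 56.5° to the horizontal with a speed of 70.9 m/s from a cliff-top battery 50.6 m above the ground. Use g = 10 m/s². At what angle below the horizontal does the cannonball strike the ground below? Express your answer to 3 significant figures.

v_x = 70.9 cos 56.5° = 39.13 m/s.
At impact |v_y| = √(v_y0² + 2 g h) = √(59.12² + 2×10×50.6) = 67.14 m/s.
Angle below horizontal = arctan(|v_y| / v_x) = arctan(67.14 / 39.13) = 59.8°.

59.8°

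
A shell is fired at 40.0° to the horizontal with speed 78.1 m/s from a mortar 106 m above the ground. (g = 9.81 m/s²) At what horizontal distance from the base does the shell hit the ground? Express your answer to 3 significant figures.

720 m

Components: v_x = 78.1 cos 40.0° = 59.83 m/s, v_y = 78.1 sin 40.0° = 50.20 m/s.
Vertical: 0 = 106 + 50.20 t − ½(9.81) t² ⇒ 4.905 t² − 50.20 t − 106 = 0.
t = [50.20 + √(2520 + 2080)] / 9.810 = 12.03 s.
Horizontal: R = v_x · t = 59.83 × 12.03 = 720 m.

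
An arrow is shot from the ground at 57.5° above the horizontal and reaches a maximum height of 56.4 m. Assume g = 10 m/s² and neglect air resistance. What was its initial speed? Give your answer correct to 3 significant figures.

At maximum height v_y = 0, so (v₀ sin θ)² = 2 g H.
v₀ sin 57.5° = √(2 × 10 × 56.4) = 33.59 m/s.
v₀ = 33.59 / sin 57.5° = 33.59 / 0.8434 = 39.8 m/s.

39.8 m/s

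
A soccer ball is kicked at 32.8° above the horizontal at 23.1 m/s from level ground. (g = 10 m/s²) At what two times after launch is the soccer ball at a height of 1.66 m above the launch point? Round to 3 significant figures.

0.141 s and 2.36 s

v_y0 = 23.1 sin 32.8° = 12.51 m/s.
Set y = v_y0 t − ½ g t² = 1.66: 5.000 t² − 12.51 t + 1.66 = 0.
t = [12.51 ± √(156.5 − 33.20)] / 10 = (12.51 ± 11.10) / 10, giving t = 0.141 s or t = 2.36 s.
So the soccer ball is at 1.66 m at t = 0.141 s (rising) and t = 2.36 s (falling).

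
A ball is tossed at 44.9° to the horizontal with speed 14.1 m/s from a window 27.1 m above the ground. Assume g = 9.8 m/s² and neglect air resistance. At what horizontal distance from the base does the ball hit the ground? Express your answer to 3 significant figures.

35.7 m

Components: v_x = 14.1 cos 44.9° = 9.988 m/s, v_y = 14.1 sin 44.9° = 9.953 m/s.
Vertical: 0 = 27.1 + 9.953 t − ½(9.8) t² ⇒ 4.900 t² − 9.953 t − 27.1 = 0.
t = [9.953 + √(99.06 + 531.2)] / 9.800 = 3.577 s.
Horizontal: R = v_x · t = 9.988 × 3.577 = 35.7 m.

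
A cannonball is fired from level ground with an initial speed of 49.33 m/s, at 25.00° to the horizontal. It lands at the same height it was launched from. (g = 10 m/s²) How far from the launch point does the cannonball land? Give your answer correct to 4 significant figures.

For level ground, R = v₀² sin(2θ) / g.
sin(2 × 25.00°) = sin 50.000° = 0.7660.
R = (49.33)² × 0.7660 / 10 = 186.4 m.

186.4 m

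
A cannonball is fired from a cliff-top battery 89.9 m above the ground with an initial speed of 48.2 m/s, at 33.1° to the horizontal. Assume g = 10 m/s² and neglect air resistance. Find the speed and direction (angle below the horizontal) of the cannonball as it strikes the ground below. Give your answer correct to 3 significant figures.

64.2 m/s at 51.0° below the horizontal

v_x = 48.2 cos 33.1° = 40.38 m/s (constant).
|v_y| at impact = √((26.32)² + 2×10×89.9) = 49.91 m/s.
Speed = √(40.38² + 49.91²) = 64.2 m/s; angle = arctan(49.91/40.38) = 51.0° below horizontal.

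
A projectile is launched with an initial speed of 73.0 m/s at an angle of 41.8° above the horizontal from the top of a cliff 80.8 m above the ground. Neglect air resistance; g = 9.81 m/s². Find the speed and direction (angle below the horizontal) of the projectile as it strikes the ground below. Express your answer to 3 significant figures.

83.2 m/s at 49.1° below the horizontal

v_x = 73.0 cos 41.8° = 54.42 m/s (constant).
|v_y| at impact = √((48.66)² + 2×9.81×80.8) = 62.87 m/s.
Speed = √(54.42² + 62.87²) = 83.2 m/s; angle = arctan(62.87/54.42) = 49.1° below horizontal.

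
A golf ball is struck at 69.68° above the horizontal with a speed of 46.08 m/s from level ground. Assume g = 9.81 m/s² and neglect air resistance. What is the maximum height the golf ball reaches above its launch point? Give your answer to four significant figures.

Vertical component of launch velocity: v_y = 46.08 sin 69.68° = 43.212 m/s.
At the highest point the vertical velocity is zero, so v_y² = 2 g h_max.
h_max = (43.212)² / (2 × 9.81) = 1867.3 / 19.62 = 95.17 m.

95.17 m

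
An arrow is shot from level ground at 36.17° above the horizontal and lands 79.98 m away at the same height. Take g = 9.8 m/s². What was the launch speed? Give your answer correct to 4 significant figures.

28.68 m/s

On level ground, R = v₀² sin(2θ) / g, so v₀ = √(R g / sin 2θ).
sin(2 × 36.17°) = 0.9529.
v₀ = √(79.98 × 9.8 / 0.9529) = √822.55 = 28.68 m/s.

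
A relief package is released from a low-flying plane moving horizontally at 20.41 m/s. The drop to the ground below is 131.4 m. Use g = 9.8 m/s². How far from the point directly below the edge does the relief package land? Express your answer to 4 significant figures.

Initial vertical velocity is zero, so the fall time comes from h = ½ g t²: t = √(2 × 131.4 / 9.8) = 5.1784 s.
Horizontal motion is uniform at 20.41 m/s, so x = 20.41 × 5.1784 = 105.7 m.

105.7 m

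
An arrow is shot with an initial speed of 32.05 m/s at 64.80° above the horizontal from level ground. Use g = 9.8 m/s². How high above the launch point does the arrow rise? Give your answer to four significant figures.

Vertical component of launch velocity: v_y = 32.05 sin 64.80° = 29.000 m/s.
At the highest point the vertical velocity is zero, so v_y² = 2 g h_max.
h_max = (29.000)² / (2 × 9.8) = 841.00 / 19.60 = 42.91 m.

42.91 m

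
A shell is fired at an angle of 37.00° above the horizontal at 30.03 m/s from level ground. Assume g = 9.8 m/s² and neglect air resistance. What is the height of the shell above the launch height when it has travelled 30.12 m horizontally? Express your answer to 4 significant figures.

14.97 m

v_x = 30.03 cos 37.00° = 23.983 m/s, v_y0 = 30.03 sin 37.00° = 18.073 m/s.
Time to reach x = 30.12 m: t = x / v_x = 30.12 / 23.983 = 1.2559 s.
y = v_y0 t − ½ g t² = 18.073×1.2559 − 4.900×1.2559² = 14.97 m.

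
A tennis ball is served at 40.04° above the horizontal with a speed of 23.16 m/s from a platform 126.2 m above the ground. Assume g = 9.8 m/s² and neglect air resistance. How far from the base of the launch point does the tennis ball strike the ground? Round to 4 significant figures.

120.9 m

Components: v_x = 23.16 cos 40.04° = 17.731 m/s, v_y = 23.16 sin 40.04° = 14.899 m/s.
Vertical: 0 = 126.2 + 14.899 t − ½(9.8) t² ⇒ 4.900 t² − 14.899 t − 126.2 = 0.
t = [14.899 + √(221.98 + 2473.5)] / 9.800 = 6.8181 s.
Horizontal: R = v_x · t = 17.731 × 6.8181 = 120.9 m.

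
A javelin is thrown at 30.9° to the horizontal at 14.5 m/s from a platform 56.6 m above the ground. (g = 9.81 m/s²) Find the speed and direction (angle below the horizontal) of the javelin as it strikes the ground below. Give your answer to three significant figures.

36.3 m/s at 70.0° below the horizontal

v_x = 14.5 cos 30.9° = 12.44 m/s (constant).
|v_y| at impact = √((7.446)² + 2×9.81×56.6) = 34.15 m/s.
Speed = √(12.44² + 34.15²) = 36.3 m/s; angle = arctan(34.15/12.44) = 70.0° below horizontal.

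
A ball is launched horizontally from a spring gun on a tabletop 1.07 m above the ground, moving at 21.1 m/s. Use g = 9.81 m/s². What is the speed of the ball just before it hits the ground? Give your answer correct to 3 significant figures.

21.6 m/s

Fall time: t = √(2 × 1.07 / 9.81) = 0.4671 s.
At impact: v_x = 21.1 m/s (unchanged), v_y = g t = 9.81 × 0.4671 = 4.582 m/s.
Speed = √(v_x² + v_y²) = √(445.2 + 20.99) = 21.6 m/s.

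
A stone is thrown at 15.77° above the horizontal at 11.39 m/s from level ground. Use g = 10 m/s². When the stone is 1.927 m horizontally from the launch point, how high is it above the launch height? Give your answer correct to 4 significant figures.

v_x = 11.39 cos 15.77° = 10.961 m/s, v_y0 = 11.39 sin 15.77° = 3.0955 m/s.
Time to reach x = 1.927 m: t = x / v_x = 1.927 / 10.961 = 0.17581 s.
y = v_y0 t − ½ g t² = 3.0955×0.17581 − 5.000×0.17581² = 0.3897 m.

0.3897 m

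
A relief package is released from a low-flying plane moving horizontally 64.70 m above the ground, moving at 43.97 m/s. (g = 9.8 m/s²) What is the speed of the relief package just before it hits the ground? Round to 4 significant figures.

Fall time: t = √(2 × 64.70 / 9.8) = 3.6337 s.
At impact: v_x = 43.97 m/s (unchanged), v_y = g t = 9.8 × 3.6337 = 35.610 m/s.
Speed = √(v_x² + v_y²) = √(1933.4 + 1268.1) = 56.58 m/s.

56.58 m/s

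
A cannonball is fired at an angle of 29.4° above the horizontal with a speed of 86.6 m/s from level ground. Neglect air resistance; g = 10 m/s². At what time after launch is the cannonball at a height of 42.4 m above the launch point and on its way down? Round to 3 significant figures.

7.35 s

v_y0 = 86.6 sin 29.4° = 42.51 m/s.
Set y = v_y0 t − ½ g t² = 42.4: 5.000 t² − 42.51 t + 42.4 = 0.
t = [42.51 ± √(1807 − 848.0)] / 10 = (42.51 ± 30.97) / 10, giving t = 1.15 s or t = 7.35 s.
On the way down corresponds to the larger root: t = 7.35 s.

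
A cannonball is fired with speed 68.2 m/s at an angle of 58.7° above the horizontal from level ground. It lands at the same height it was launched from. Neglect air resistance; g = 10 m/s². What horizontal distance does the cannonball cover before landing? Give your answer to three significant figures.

413 m

Components: v_x = 68.2 cos 58.7° = 35.43 m/s, v_y = 68.2 sin 58.7° = 58.27 m/s.
Time of flight (same landing height): t = 2 v_y / g = 2 × 58.27 / 10 = 11.65 s.
Range: R = v_x · t = 35.43 × 11.65 = 413 m.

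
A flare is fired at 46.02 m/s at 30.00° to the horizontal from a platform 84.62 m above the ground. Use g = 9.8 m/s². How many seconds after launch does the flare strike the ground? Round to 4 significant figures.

7.121 s

Vertical component: v_y = 46.02 sin 30.00° = 23.010 m/s.
Taking up as positive with launch at y = 84.62 m, landing at y = 0: 0 = 84.62 + 23.010 t − ½(9.8) t².
Solving 4.900 t² − 23.010 t − 84.62 = 0 gives t = [23.010 + √(23.010² + 4·4.900·84.62)] / 9.800 = 7.121 s.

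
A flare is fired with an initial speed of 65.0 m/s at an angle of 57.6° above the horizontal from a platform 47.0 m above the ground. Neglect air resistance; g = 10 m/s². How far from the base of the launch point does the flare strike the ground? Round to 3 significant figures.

Components: v_x = 65.0 cos 57.6° = 34.83 m/s, v_y = 65.0 sin 57.6° = 54.88 m/s.
Vertical: 0 = 47.0 + 54.88 t − ½(10) t² ⇒ 5.000 t² − 54.88 t − 47.0 = 0.
t = [54.88 + √(3012 + 940.0)] / 10.00 = 11.77 s.
Horizontal: R = v_x · t = 34.83 × 11.77 = 410 m.

410 m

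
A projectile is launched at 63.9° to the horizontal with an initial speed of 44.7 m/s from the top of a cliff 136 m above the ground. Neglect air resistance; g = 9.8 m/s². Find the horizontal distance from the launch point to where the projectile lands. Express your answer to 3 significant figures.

Components: v_x = 44.7 cos 63.9° = 19.67 m/s, v_y = 44.7 sin 63.9° = 40.14 m/s.
Vertical: 0 = 136 + 40.14 t − ½(9.8) t² ⇒ 4.900 t² − 40.14 t − 136 = 0.
t = [40.14 + √(1611 + 2666)] / 9.800 = 10.77 s.
Horizontal: R = v_x · t = 19.67 × 10.77 = 212 m.

212 m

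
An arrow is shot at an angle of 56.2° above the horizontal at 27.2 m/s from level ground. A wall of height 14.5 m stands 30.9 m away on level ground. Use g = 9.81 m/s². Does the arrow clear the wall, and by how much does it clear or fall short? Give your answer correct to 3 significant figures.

Yes — it clears the wall by 11.2 m.

v_x = 27.2 cos 56.2° = 15.13 m/s; v_y0 = 27.2 sin 56.2° = 22.60 m/s.
Time to reach the wall: t = 30.9 / 15.13 = 2.042 s.
Height at that point: y = 22.60×2.042 − 4.905×2.042² = 25.70 m.
That is 25.70 − 14.5 = 11.2 m above the top of the wall, so the arrow clears it.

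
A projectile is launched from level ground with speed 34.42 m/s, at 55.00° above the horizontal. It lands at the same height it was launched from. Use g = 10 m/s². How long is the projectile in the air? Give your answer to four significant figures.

5.639 s

Vertical component: v_y = 34.42 sin 55.00° = 28.195 m/s.
For a projectile landing at launch height, time of flight is t = 2 v_y / g = 2 × 28.195 / 10 = 5.639 s.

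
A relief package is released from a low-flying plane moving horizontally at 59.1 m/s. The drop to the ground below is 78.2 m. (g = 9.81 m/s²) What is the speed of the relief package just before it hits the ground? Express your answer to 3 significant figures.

70.9 m/s

Fall time: t = √(2 × 78.2 / 9.81) = 3.993 s.
At impact: v_x = 59.1 m/s (unchanged), v_y = g t = 9.81 × 3.993 = 39.17 m/s.
Speed = √(v_x² + v_y²) = √(3493 + 1534) = 70.9 m/s.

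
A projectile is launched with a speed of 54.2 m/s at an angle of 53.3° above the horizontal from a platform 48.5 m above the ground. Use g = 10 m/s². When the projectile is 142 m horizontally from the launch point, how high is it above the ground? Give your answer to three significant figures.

143 m

v_x = 54.2 cos 53.3° = 32.39 m/s, v_y0 = 54.2 sin 53.3° = 43.46 m/s.
Time to reach x = 142 m: t = x / v_x = 142 / 32.39 = 4.384 s.
y = 48.5 + v_y0 t − ½ g t² = 48.5 + 43.46×4.384 − 5.000×4.384² = 143 m.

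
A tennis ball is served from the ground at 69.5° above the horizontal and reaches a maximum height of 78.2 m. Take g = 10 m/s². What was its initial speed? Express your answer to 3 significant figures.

42.2 m/s

At maximum height v_y = 0, so (v₀ sin θ)² = 2 g H.
v₀ sin 69.5° = √(2 × 10 × 78.2) = 39.55 m/s.
v₀ = 39.55 / sin 69.5° = 39.55 / 0.9367 = 42.2 m/s.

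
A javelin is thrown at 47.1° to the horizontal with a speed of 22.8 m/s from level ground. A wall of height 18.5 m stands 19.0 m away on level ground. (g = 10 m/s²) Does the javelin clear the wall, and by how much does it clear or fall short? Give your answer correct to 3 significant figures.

v_x = 22.8 cos 47.1° = 15.52 m/s; v_y0 = 22.8 sin 47.1° = 16.70 m/s.
Time to reach the wall: t = 19.0 / 15.52 = 1.224 s.
Height at that point: y = 16.70×1.224 − 5.000×1.224² = 12.95 m.
That is 18.5 − 12.95 = 5.55 m below the top of the wall, so the javelin does not clear it.

No — it falls 5.55 m short of clearing the wall.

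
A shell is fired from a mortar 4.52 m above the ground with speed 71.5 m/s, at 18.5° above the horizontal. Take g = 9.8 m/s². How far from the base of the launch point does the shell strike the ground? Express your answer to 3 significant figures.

Components: v_x = 71.5 cos 18.5° = 67.81 m/s, v_y = 71.5 sin 18.5° = 22.69 m/s.
Vertical: 0 = 4.52 + 22.69 t − ½(9.8) t² ⇒ 4.900 t² − 22.69 t − 4.52 = 0.
t = [22.69 + √(514.8 + 88.59)] / 9.800 = 4.822 s.
Horizontal: R = v_x · t = 67.81 × 4.822 = 327 m.

327 m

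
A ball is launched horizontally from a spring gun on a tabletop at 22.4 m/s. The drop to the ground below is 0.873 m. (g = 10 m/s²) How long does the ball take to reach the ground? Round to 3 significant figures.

The horizontal speed doesn't affect the fall. With v_y0 = 0, h = ½ g t².
t = √(2 × 0.873 / 10) = √0.1746 = 0.418 s.

0.418 s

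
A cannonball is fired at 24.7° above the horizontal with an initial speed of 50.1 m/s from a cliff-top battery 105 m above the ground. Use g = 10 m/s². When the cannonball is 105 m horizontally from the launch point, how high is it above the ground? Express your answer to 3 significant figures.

127 m

v_x = 50.1 cos 24.7° = 45.52 m/s, v_y0 = 50.1 sin 24.7° = 20.94 m/s.
Time to reach x = 105 m: t = x / v_x = 105 / 45.52 = 2.307 s.
y = 105 + v_y0 t − ½ g t² = 105 + 20.94×2.307 − 5.000×2.307² = 127 m.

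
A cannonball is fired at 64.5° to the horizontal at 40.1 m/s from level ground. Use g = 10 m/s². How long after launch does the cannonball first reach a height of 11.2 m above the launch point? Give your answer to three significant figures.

0.324 s

v_y0 = 40.1 sin 64.5° = 36.19 m/s.
Set y = v_y0 t − ½ g t² = 11.2: 5.000 t² − 36.19 t + 11.2 = 0.
t = [36.19 ± √(1310 − 224.0)] / 10 = (36.19 ± 32.95) / 10, giving t = 0.324 s or t = 6.91 s.
The cannonball is on the way up at the first time, so t = 0.324 s.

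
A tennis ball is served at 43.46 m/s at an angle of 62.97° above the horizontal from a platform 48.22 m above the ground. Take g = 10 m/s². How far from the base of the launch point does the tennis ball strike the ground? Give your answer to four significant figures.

Components: v_x = 43.46 cos 62.97° = 19.751 m/s, v_y = 43.46 sin 62.97° = 38.713 m/s.
Vertical: 0 = 48.22 + 38.713 t − ½(10) t² ⇒ 5.000 t² − 38.713 t − 48.22 = 0.
t = [38.713 + √(1498.7 + 964.40)] / 10.00 = 8.8343 s.
Horizontal: R = v_x · t = 19.751 × 8.8343 = 174.5 m.

174.5 m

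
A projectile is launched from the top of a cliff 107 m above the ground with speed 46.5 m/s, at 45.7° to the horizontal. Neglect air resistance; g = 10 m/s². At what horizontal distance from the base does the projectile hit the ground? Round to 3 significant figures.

293 m

Components: v_x = 46.5 cos 45.7° = 32.48 m/s, v_y = 46.5 sin 45.7° = 33.28 m/s.
Vertical: 0 = 107 + 33.28 t − ½(10) t² ⇒ 5.000 t² − 33.28 t − 107 = 0.
t = [33.28 + √(1108 + 2140)] / 10.00 = 9.027 s.
Horizontal: R = v_x · t = 32.48 × 9.027 = 293 m.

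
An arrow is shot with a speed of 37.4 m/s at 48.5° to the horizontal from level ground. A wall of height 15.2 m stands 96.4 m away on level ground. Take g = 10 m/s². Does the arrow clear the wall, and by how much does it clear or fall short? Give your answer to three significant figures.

Yes — it clears the wall by 18.1 m.

v_x = 37.4 cos 48.5° = 24.78 m/s; v_y0 = 37.4 sin 48.5° = 28.01 m/s.
Time to reach the wall: t = 96.4 / 24.78 = 3.890 s.
Height at that point: y = 28.01×3.890 − 5.000×3.890² = 33.30 m.
That is 33.30 − 15.2 = 18.1 m above the top of the wall, so the arrow clears it.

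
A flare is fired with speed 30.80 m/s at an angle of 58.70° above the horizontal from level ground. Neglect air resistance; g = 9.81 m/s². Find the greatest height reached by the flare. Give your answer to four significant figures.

35.30 m

Vertical component of launch velocity: v_y = 30.80 sin 58.70° = 26.317 m/s.
At the highest point the vertical velocity is zero, so v_y² = 2 g h_max.
h_max = (26.317)² / (2 × 9.81) = 692.58 / 19.62 = 35.30 m.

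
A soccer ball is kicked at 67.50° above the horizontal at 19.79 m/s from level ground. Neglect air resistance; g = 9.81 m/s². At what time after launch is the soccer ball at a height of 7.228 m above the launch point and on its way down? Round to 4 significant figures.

3.278 s

v_y0 = 19.79 sin 67.50° = 18.284 m/s.
Set y = v_y0 t − ½ g t² = 7.228: 4.905 t² − 18.284 t + 7.228 = 0.
t = [18.284 ± √(334.30 − 141.81)] / 9.81 = (18.284 ± 13.874) / 9.81, giving t = 0.4495 s or t = 3.278 s.
On the way down corresponds to the larger root: t = 3.278 s.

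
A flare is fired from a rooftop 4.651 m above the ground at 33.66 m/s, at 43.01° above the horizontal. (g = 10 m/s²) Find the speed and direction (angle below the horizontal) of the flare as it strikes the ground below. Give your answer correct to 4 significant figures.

35.01 m/s at 45.34° below the horizontal

v_x = 33.66 cos 43.01° = 24.613 m/s (constant).
|v_y| at impact = √((22.960)² + 2×10×4.651) = 24.903 m/s.
Speed = √(24.613² + 24.903²) = 35.01 m/s; angle = arctan(24.903/24.613) = 45.34° below horizontal.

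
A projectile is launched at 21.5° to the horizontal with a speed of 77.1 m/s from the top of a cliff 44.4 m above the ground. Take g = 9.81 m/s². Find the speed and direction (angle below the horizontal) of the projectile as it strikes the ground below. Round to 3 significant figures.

82.6 m/s at 29.7° below the horizontal

v_x = 77.1 cos 21.5° = 71.74 m/s (constant).
|v_y| at impact = √((28.26)² + 2×9.81×44.4) = 40.86 m/s.
Speed = √(71.74² + 40.86²) = 82.6 m/s; angle = arctan(40.86/71.74) = 29.7° below horizontal.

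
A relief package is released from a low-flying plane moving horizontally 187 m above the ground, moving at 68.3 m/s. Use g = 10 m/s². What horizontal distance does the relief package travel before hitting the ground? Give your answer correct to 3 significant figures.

418 m

Initial vertical velocity is zero, so the fall time comes from h = ½ g t²: t = √(2 × 187 / 10) = 6.116 s.
Horizontal motion is uniform at 68.3 m/s, so x = 68.3 × 6.116 = 418 m.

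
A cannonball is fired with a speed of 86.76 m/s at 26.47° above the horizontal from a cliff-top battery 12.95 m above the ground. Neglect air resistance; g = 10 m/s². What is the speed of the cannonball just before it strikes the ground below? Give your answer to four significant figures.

88.24 m/s

v_x = 86.76 cos 26.47° = 77.665 m/s is unchanged throughout.
For the vertical component, v_y² = v_y0² + 2 g h = (38.671)² + 2×10×12.95 = 1754.4, so |v_y| = 41.886 m/s.
Impact speed = √(v_x² + v_y²) = √(6031.9 + 1754.4) = 88.24 m/s.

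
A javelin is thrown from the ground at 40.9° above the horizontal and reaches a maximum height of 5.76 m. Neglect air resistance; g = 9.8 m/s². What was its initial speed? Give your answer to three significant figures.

At maximum height v_y = 0, so (v₀ sin θ)² = 2 g H.
v₀ sin 40.9° = √(2 × 9.8 × 5.76) = 10.63 m/s.
v₀ = 10.63 / sin 40.9° = 10.63 / 0.6547 = 16.2 m/s.

16.2 m/s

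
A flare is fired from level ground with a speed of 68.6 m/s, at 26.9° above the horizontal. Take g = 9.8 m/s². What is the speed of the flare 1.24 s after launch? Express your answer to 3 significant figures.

64.0 m/s

v_x = 68.6 cos 26.9° = 61.18 m/s (constant).
v_y(t) = 68.6 sin 26.9° − g t = 31.04 − 9.8 × 1.24 = 18.89 m/s.
Speed = √(v_x² + v_y²) = √(3743 + 356.8) = 64.0 m/s.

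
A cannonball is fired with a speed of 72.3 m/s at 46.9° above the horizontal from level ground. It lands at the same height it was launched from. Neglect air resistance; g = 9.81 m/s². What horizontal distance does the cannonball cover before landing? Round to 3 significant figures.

532 m

For level ground, R = v₀² sin(2θ) / g.
sin(2 × 46.9°) = sin 93.80° = 0.9978.
R = (72.3)² × 0.9978 / 9.81 = 532 m.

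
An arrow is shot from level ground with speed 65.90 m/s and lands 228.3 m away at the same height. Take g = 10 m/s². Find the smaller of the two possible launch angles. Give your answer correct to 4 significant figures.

Level-ground range: R = v₀² sin(2θ)/g ⇒ sin 2θ = R g / v₀² = 228.3×10/65.90² = 0.5257.
2θ = arcsin(0.5257) = 31.715° or 180° − 31.715° = 148.285°.
So θ = 15.86° or θ = 74.14°.

15.86°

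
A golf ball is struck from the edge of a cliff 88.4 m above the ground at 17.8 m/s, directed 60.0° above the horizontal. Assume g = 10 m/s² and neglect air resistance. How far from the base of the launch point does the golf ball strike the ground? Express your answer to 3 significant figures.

53.6 m

Components: v_x = 17.8 cos 60.0° = 8.900 m/s, v_y = 17.8 sin 60.0° = 15.42 m/s.
Vertical: 0 = 88.4 + 15.42 t − ½(10) t² ⇒ 5.000 t² − 15.42 t − 88.4 = 0.
t = [15.42 + √(237.8 + 1768)] / 10.00 = 6.021 s.
Horizontal: R = v_x · t = 8.900 × 6.021 = 53.6 m.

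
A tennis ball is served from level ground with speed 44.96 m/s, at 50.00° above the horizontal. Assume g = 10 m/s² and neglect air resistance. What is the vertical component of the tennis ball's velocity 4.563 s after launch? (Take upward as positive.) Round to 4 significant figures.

-11.19 m/s

Initial vertical component: v_y0 = 44.96 sin 50.00° = 34.441 m/s.
v_y(t) = v_y0 − g t = 34.441 − 10 × 4.563 = -11.19 m/s.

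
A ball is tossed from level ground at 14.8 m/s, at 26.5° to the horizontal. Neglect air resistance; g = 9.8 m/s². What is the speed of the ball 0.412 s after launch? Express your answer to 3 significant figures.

13.5 m/s

v_x = 14.8 cos 26.5° = 13.25 m/s (constant).
v_y(t) = 14.8 sin 26.5° − g t = 6.604 − 9.8 × 0.412 = 2.566 m/s.
Speed = √(v_x² + v_y²) = √(175.6 + 6.584) = 13.5 m/s.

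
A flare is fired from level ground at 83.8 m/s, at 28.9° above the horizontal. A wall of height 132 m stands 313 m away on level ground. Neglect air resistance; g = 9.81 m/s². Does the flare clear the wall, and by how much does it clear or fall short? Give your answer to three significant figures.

v_x = 83.8 cos 28.9° = 73.36 m/s; v_y0 = 83.8 sin 28.9° = 40.50 m/s.
Time to reach the wall: t = 313 / 73.36 = 4.267 s.
Height at that point: y = 40.50×4.267 − 4.905×4.267² = 83.51 m.
That is 132 − 83.51 = 48.5 m below the top of the wall, so the flare does not clear it.

No — it falls 48.5 m short of clearing the wall.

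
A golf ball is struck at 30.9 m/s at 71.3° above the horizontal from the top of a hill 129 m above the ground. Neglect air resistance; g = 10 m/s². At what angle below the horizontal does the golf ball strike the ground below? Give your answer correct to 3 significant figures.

80.4°

v_x = 30.9 cos 71.3° = 9.907 m/s.
At impact |v_y| = √(v_y0² + 2 g h) = √(29.27² + 2×10×129) = 58.62 m/s.
Angle below horizontal = arctan(|v_y| / v_x) = arctan(58.62 / 9.907) = 80.4°.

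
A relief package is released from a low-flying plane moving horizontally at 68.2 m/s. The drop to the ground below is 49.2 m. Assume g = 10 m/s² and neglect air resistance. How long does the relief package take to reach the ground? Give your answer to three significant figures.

The horizontal speed doesn't affect the fall. With v_y0 = 0, h = ½ g t².
t = √(2 × 49.2 / 10) = √9.840 = 3.14 s.

3.14 s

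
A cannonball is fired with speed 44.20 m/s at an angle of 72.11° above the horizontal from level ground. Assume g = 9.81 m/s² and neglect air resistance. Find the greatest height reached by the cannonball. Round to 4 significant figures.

90.18 m

Vertical component of launch velocity: v_y = 44.20 sin 72.11° = 42.063 m/s.
At the highest point the vertical velocity is zero, so v_y² = 2 g h_max.
h_max = (42.063)² / (2 × 9.81) = 1769.3 / 19.62 = 90.18 m.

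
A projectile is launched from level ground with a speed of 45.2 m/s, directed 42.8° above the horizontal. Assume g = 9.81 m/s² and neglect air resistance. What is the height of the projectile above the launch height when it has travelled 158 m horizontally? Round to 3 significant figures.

35.0 m

v_x = 45.2 cos 42.8° = 33.16 m/s, v_y0 = 45.2 sin 42.8° = 30.71 m/s.
Time to reach x = 158 m: t = x / v_x = 158 / 33.16 = 4.765 s.
y = v_y0 t − ½ g t² = 30.71×4.765 − 4.905×4.765² = 35.0 m.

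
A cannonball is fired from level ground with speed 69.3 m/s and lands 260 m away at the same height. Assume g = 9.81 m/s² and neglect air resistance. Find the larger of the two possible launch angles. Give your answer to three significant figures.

74.0°

Level-ground range: R = v₀² sin(2θ)/g ⇒ sin 2θ = R g / v₀² = 260×9.81/69.3² = 0.5311.
2θ = arcsin(0.5311) = 32.08° or 180° − 32.08° = 147.92°.
So θ = 16.0° or θ = 74.0°.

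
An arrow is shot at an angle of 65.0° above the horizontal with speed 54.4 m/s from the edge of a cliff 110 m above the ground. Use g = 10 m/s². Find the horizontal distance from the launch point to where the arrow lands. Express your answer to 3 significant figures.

Components: v_x = 54.4 cos 65.0° = 22.99 m/s, v_y = 54.4 sin 65.0° = 49.30 m/s.
Vertical: 0 = 110 + 49.30 t − ½(10) t² ⇒ 5.000 t² − 49.30 t − 110 = 0.
t = [49.30 + √(2430 + 2200)] / 10.00 = 11.73 s.
Horizontal: R = v_x · t = 22.99 × 11.73 = 270 m.

270 m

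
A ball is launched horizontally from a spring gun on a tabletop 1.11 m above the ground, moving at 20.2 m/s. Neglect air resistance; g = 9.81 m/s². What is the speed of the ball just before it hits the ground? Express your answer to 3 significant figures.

20.7 m/s

Fall time: t = √(2 × 1.11 / 9.81) = 0.4757 s.
At impact: v_x = 20.2 m/s (unchanged), v_y = g t = 9.81 × 0.4757 = 4.667 m/s.
Speed = √(v_x² + v_y²) = √(408.0 + 21.78) = 20.7 m/s.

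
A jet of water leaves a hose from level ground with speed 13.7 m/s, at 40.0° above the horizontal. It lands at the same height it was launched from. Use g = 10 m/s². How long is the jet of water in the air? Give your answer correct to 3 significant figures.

Vertical component: v_y = 13.7 sin 40.0° = 8.806 m/s.
For a projectile landing at launch height, time of flight is t = 2 v_y / g = 2 × 8.806 / 10 = 1.76 s.

1.76 s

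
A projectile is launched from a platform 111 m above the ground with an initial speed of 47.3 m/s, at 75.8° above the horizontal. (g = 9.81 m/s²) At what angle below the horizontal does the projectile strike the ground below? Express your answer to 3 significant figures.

v_x = 47.3 cos 75.8° = 11.60 m/s.
At impact |v_y| = √(v_y0² + 2 g h) = √(45.85² + 2×9.81×111) = 65.42 m/s.
Angle below horizontal = arctan(|v_y| / v_x) = arctan(65.42 / 11.60) = 79.9°.

79.9°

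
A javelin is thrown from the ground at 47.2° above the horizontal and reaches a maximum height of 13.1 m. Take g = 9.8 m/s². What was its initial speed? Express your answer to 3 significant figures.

21.8 m/s

At maximum height v_y = 0, so (v₀ sin θ)² = 2 g H.
v₀ sin 47.2° = √(2 × 9.8 × 13.1) = 16.02 m/s.
v₀ = 16.02 / sin 47.2° = 16.02 / 0.7337 = 21.8 m/s.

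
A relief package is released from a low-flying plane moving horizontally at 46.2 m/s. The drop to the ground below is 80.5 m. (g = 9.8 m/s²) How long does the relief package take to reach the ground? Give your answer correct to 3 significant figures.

The horizontal speed doesn't affect the fall. With v_y0 = 0, h = ½ g t².
t = √(2 × 80.5 / 9.8) = √16.43 = 4.05 s.

4.05 s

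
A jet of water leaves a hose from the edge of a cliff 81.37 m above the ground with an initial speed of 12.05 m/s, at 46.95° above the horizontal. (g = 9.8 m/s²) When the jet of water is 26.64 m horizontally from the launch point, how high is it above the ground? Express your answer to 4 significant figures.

v_x = 12.05 cos 46.95° = 8.2258 m/s, v_y0 = 12.05 sin 46.95° = 8.8056 m/s.
Time to reach x = 26.64 m: t = x / v_x = 26.64 / 8.2258 = 3.2386 s.
y = 81.37 + v_y0 t − ½ g t² = 81.37 + 8.8056×3.2386 − 4.900×3.2386² = 58.49 m.

58.49 m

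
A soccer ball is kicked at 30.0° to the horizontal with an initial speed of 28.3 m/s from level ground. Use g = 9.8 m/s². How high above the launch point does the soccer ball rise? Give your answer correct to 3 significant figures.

10.2 m

Vertical component of launch velocity: v_y = 28.3 sin 30.0° = 14.15 m/s.
At the highest point the vertical velocity is zero, so v_y² = 2 g h_max.
h_max = (14.15)² / (2 × 9.8) = 200.2 / 19.60 = 10.2 m.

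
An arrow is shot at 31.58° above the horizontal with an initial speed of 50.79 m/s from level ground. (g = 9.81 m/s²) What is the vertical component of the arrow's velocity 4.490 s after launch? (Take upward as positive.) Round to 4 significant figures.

-17.45 m/s

Initial vertical component: v_y0 = 50.79 sin 31.58° = 26.598 m/s.
v_y(t) = v_y0 − g t = 26.598 − 9.81 × 4.490 = -17.45 m/s.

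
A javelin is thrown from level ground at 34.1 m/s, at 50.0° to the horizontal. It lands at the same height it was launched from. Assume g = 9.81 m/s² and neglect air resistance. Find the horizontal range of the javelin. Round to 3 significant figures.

117 m

For level ground, R = v₀² sin(2θ) / g.
sin(2 × 50.0°) = sin 100.0° = 0.9848.
R = (34.1)² × 0.9848 / 9.81 = 117 m.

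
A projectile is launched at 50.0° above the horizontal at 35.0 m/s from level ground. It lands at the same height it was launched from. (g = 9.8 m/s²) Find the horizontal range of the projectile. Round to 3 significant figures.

123 m

For level ground, R = v₀² sin(2θ) / g.
sin(2 × 50.0°) = sin 100.0° = 0.9848.
R = (35.0)² × 0.9848 / 9.8 = 123 m.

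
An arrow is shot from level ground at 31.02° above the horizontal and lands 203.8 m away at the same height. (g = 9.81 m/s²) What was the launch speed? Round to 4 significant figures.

On level ground, R = v₀² sin(2θ) / g, so v₀ = √(R g / sin 2θ).
sin(2 × 31.02°) = 0.8833.
v₀ = √(203.8 × 9.81 / 0.8833) = √2263.4 = 47.58 m/s.

47.58 m/s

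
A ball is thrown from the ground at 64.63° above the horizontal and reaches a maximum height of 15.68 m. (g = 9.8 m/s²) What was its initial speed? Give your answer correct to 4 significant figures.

19.40 m/s

At maximum height v_y = 0, so (v₀ sin θ)² = 2 g H.
v₀ sin 64.63° = √(2 × 9.8 × 15.68) = 17.531 m/s.
v₀ = 17.531 / sin 64.63° = 17.531 / 0.9036 = 19.40 m/s.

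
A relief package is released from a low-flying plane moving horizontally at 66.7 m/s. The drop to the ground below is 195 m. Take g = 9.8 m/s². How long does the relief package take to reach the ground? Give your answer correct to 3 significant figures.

6.31 s

The horizontal speed doesn't affect the fall. With v_y0 = 0, h = ½ g t².
t = √(2 × 195 / 9.8) = √39.80 = 6.31 s.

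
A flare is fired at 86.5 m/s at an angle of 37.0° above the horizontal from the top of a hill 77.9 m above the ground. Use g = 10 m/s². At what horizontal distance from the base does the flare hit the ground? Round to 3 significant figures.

Components: v_x = 86.5 cos 37.0° = 69.08 m/s, v_y = 86.5 sin 37.0° = 52.06 m/s.
Vertical: 0 = 77.9 + 52.06 t − ½(10) t² ⇒ 5.000 t² − 52.06 t − 77.9 = 0.
t = [52.06 + √(2710 + 1558)] / 10.00 = 11.74 s.
Horizontal: R = v_x · t = 69.08 × 11.74 = 811 m.

811 m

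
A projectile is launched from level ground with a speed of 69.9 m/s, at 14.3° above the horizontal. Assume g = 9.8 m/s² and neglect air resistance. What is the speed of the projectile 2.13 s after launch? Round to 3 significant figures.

67.8 m/s

v_x = 69.9 cos 14.3° = 67.73 m/s (constant).
v_y(t) = 69.9 sin 14.3° − g t = 17.27 − 9.8 × 2.13 = -3.604 m/s.
Speed = √(v_x² + v_y²) = √(4587 + 12.99) = 67.8 m/s.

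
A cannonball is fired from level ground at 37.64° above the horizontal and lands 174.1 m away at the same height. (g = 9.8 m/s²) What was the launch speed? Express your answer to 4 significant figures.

On level ground, R = v₀² sin(2θ) / g, so v₀ = √(R g / sin 2θ).
sin(2 × 37.64°) = 0.9672.
v₀ = √(174.1 × 9.8 / 0.9672) = √1764.0 = 42.00 m/s.

42.00 m/s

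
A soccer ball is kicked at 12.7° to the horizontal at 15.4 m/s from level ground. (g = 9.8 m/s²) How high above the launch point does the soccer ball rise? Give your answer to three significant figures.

Vertical component of launch velocity: v_y = 15.4 sin 12.7° = 3.386 m/s.
At the highest point the vertical velocity is zero, so v_y² = 2 g h_max.
h_max = (3.386)² / (2 × 9.8) = 11.46 / 19.60 = 0.585 m.

0.585 m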